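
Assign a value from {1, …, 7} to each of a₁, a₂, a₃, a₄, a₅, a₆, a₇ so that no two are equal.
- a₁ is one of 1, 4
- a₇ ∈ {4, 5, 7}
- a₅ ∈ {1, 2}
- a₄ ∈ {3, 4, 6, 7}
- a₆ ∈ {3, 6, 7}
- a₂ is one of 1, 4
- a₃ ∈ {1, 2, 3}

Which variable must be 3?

The 7 variables draw from only 7 values {1, 2, 3, 4, 5, 6, 7}, so each is used; only a₇ can be 5, hence a₇ = 5.
a₁ and a₂ between them cover only {1, 4} — a naked pair. Remove those values from a₃, a₄, a₅.
a₅'s domain is down to {2}, so a₅ = 2. So a₃ can't be 2.
So 3 goes to a₃.

a₃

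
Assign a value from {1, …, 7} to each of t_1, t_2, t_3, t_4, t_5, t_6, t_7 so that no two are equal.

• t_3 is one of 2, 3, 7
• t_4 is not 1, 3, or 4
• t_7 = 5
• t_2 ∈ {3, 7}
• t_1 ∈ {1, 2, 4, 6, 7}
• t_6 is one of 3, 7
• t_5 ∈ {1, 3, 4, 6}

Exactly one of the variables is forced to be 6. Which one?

t_4

t_7 has just one choice, so t_7 = 5. Strike 5 from t_4.
t_2 and t_6 between them cover only {3, 7} — a naked pair. Remove those values from t_1, t_3, t_4, t_5.
t_3 must be 2 (only option left). Eliminate 2 elsewhere: t_1, t_4.
So 6 goes to t_4.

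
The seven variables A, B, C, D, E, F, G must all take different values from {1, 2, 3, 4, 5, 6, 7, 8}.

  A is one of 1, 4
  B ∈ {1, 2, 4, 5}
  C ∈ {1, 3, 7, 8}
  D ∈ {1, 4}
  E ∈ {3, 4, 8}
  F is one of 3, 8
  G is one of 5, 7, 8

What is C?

7

Among the 7 variables, 2 fits only B (and all 7 values in {1, 2, 3, 4, 5, 7, 8} must be used), so B = 2.
Among the 6 still-open variables, 5 fits only G (and all 6 values in {1, 3, 4, 5, 7, 8} must be used), so G = 5.
The 5 still-open variables together cover exactly {1, 3, 4, 7, 8} — 5 values for 5 variables — and 7 appears only in C's list, so C = 7.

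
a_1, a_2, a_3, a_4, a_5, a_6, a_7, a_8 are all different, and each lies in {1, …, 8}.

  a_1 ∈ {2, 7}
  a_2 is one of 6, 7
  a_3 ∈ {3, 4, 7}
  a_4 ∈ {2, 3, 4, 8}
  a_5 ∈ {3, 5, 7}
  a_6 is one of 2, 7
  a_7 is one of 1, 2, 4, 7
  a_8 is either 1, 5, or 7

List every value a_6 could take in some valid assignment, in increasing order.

The 8 variables draw from only 8 values {1, 2, 3, 4, 5, 6, 7, 8}, so each is used; only a_2 can be 6, hence a_2 = 6.
The 7 still-open variables together cover exactly {1, 2, 3, 4, 5, 7, 8} — 7 values for 7 variables — and 8 appears only in a_4's list, so a_4 = 8.
a_1 and a_6 share exactly the 2 values {2, 7}; by pigeonhole those values go to them, so strike 2, 7 from a_3, a_5, a_7, a_8.
No further eliminations apply; a_6 can still be any of 2, 7.

2, 7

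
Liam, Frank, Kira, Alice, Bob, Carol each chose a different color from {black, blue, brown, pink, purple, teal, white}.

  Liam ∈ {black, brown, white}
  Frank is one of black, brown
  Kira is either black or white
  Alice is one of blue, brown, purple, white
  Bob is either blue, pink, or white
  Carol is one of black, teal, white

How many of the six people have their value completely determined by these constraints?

Liam, Frank, Kira share exactly the 3 values {black, brown, white}; by pigeonhole those values go to them, so strike black, brown, white from Alice, Bob, Carol.
Carol's domain is down to {teal}, so Carol = teal.
Determined: Carol=teal. The other people each still have more than one consistent value. That makes 1.

1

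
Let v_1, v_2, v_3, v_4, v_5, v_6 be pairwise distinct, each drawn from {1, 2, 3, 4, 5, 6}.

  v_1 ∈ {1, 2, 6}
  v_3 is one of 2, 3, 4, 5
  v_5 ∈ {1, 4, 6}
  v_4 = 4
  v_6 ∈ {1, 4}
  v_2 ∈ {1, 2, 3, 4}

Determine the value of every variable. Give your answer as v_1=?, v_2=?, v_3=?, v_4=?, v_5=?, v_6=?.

v_4 must be 4 (only option left). Remove 4 from v_2, v_3, v_5, v_6.
That leaves v_6 = 1. Strike 1 from v_1, v_2, v_5.
v_5 must be 6 (only option left). Remove 6 from v_1.
v_1's domain is down to {2}, so v_1 = 2. So v_2, v_3 can't be 2.
v_2 must be 3 (only option left). So v_3 can't be 3.
That leaves v_3 = 5.

v_1=2, v_2=3, v_3=5, v_4=4, v_5=6, v_6=1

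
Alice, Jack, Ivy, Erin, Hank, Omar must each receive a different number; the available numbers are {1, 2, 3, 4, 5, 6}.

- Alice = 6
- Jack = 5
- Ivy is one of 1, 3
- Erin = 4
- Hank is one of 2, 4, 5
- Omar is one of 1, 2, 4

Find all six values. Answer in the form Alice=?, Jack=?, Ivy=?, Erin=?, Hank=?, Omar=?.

Alice=6, Jack=5, Ivy=3, Erin=4, Hank=2, Omar=1

Alice must be 6 (only option left).
Jack has just one choice, so Jack = 5. Strike 5 from Hank.
Erin has just one choice, so Erin = 4. Strike 4 from Hank, Omar.
Hank must be 2 (only option left). Remove 2 from Omar.
Omar's domain is down to {1}, so Omar = 1. Strike 1 from Ivy.
Ivy has just one choice, so Ivy = 3.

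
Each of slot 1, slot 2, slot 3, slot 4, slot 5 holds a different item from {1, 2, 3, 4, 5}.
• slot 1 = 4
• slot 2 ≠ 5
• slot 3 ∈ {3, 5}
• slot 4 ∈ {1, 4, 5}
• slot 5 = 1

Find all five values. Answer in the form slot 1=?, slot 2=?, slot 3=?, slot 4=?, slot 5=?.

slot 1=4, slot 2=2, slot 3=3, slot 4=5, slot 5=1

slot 1's domain is down to {4}, so slot 1 = 4. Strike 4 from slot 2, slot 4.
That leaves slot 5 = 1. Strike 1 from slot 2, slot 4.
That leaves slot 4 = 5. Remove 5 from slot 3.
That leaves slot 3 = 3. So slot 2 can't be 3.
slot 2's domain is down to {2}, so slot 2 = 2.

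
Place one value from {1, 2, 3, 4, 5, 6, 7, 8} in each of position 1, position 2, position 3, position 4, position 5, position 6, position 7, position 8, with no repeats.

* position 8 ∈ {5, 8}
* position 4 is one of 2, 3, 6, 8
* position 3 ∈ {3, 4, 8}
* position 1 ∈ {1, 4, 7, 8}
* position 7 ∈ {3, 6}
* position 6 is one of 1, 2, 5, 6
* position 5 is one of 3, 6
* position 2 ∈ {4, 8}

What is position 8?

5

The 8 variables draw from only 8 values {1, 2, 3, 4, 5, 6, 7, 8}, so each is used; only position 1 can be 7, hence position 1 = 7.
The 7 still-open variables together cover exactly {1, 2, 3, 4, 5, 6, 8} — 7 values for 7 variables — and 1 appears only in position 6's list, so position 6 = 1.
Among the 6 still-open variables, 2 fits only position 4 (and all 6 values in {2, 3, 4, 5, 6, 8} must be used), so position 4 = 2.
The 5 still-open variables together cover exactly {3, 4, 5, 6, 8} — 5 values for 5 variables — and 5 appears only in position 8's list, so position 8 = 5.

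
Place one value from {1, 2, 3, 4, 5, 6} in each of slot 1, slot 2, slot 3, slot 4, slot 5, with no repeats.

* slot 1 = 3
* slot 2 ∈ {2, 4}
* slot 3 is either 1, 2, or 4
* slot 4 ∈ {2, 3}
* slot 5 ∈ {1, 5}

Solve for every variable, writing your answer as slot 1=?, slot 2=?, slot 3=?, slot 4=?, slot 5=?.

slot 1's domain is down to {3}, so slot 1 = 3. Eliminate 3 elsewhere: slot 4.
slot 4's domain is down to {2}, so slot 4 = 2. Eliminate 2 elsewhere: slot 2, slot 3.
slot 2 must be 4 (only option left). Remove 4 from slot 3.
slot 3 must be 1 (only option left). Remove 1 from slot 5.
That leaves slot 5 = 5.

slot 1=3, slot 2=4, slot 3=1, slot 4=2, slot 5=5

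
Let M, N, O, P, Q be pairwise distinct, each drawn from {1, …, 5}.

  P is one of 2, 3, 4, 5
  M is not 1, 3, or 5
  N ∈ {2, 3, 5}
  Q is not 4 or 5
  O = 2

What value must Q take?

O has just one choice, so O = 2. Strike 2 from M, N, P, Q.
M has just one choice, so M = 4. Eliminate 4 elsewhere: P.
The 3 still-open variables draw from only 3 values {1, 3, 5}, so each is used; only Q can be 1, hence Q = 1.

1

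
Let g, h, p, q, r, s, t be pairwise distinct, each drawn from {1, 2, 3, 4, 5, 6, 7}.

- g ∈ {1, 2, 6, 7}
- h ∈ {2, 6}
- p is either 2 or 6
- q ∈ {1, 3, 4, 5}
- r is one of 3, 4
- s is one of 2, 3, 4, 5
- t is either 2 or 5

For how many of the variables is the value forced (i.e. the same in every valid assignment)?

The 7 variables draw from only 7 values {1, 2, 3, 4, 5, 6, 7}, so each is used; only g can be 7, hence g = 7.
Among the 6 still-open variables, 1 fits only q (and all 6 values in {1, 2, 3, 4, 5, 6} must be used), so q = 1.
h and p between them cover only {2, 6} — a naked pair. Remove those values from s, t.
That leaves t = 5. Remove 5 from s.
Determined: g=7, q=1, t=5. The other variables each still have more than one consistent value. That makes 3.

3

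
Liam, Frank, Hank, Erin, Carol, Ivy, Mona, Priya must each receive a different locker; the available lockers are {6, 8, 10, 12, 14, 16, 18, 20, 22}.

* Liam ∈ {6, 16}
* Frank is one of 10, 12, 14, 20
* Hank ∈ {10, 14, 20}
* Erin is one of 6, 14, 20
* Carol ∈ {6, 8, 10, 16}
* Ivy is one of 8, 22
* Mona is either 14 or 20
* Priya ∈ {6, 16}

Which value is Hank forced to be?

10

The 8 variables draw from only 8 values {6, 8, 10, 12, 14, 16, 20, 22}, so each is used; only Frank can be 12, hence Frank = 12.
Among the 7 still-open variables, 22 fits only Ivy (and all 7 values in {6, 8, 10, 14, 16, 20, 22} must be used), so Ivy = 22.
The 6 still-open variables draw from only 6 values {6, 8, 10, 14, 16, 20}, so each is used; only Carol can be 8, hence Carol = 8.
The 5 still-open variables together cover exactly {6, 10, 14, 16, 20} — 5 values for 5 variables — and 10 appears only in Hank's list, so Hank = 10.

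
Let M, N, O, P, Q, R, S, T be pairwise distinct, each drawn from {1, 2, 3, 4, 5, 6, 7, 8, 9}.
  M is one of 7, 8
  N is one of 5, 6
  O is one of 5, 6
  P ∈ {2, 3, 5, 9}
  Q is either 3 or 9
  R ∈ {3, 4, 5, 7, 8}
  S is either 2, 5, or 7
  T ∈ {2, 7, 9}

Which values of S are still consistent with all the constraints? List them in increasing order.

2, 7

The 8 variables together cover exactly {2, 3, 4, 5, 6, 7, 8, 9} — 8 values for 8 variables — and 4 appears only in R's list, so R = 4.
The 7 still-open variables draw from only 7 values {2, 3, 5, 6, 7, 8, 9}, so each is used; only M can be 8, hence M = 8.
N and O between them cover only {5, 6} — a naked pair. Remove those values from P, S.
No further eliminations apply; S can still be any of 2, 7.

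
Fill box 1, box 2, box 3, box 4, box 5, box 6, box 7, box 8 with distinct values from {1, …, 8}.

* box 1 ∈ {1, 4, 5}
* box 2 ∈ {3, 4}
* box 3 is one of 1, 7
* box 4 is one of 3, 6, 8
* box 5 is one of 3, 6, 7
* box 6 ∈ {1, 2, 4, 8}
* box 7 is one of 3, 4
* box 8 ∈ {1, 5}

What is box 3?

The 8 variables draw from only 8 values {1, 2, 3, 4, 5, 6, 7, 8}, so each is used; only box 6 can be 2, hence box 6 = 2.
Among the 7 still-open variables, 8 fits only box 4 (and all 7 values in {1, 3, 4, 5, 6, 7, 8} must be used), so box 4 = 8.
The 6 still-open variables together cover exactly {1, 3, 4, 5, 6, 7} — 6 values for 6 variables — and 6 appears only in box 5's list, so box 5 = 6.
The 5 still-open variables draw from only 5 values {1, 3, 4, 5, 7}, so each is used; only box 3 can be 7, hence box 3 = 7.

7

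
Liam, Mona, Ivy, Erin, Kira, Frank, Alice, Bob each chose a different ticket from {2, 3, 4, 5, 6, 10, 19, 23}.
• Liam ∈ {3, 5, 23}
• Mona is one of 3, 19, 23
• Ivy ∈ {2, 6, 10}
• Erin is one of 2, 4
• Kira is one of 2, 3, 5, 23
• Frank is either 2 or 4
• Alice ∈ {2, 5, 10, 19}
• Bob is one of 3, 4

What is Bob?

Among the 8 variables, 6 fits only Ivy (and all 8 values in {2, 3, 4, 5, 6, 10, 19, 23} must be used), so Ivy = 6.
The 7 still-open variables together cover exactly {2, 3, 4, 5, 10, 19, 23} — 7 values for 7 variables — and 10 appears only in Alice's list, so Alice = 10.
The 6 still-open variables together cover exactly {2, 3, 4, 5, 19, 23} — 6 values for 6 variables — and 19 appears only in Mona's list, so Mona = 19.
The 2 variables Erin and Frank are confined to {2, 4}, which locks those values in; drop them from Kira, Bob.
So Bob = 3.

3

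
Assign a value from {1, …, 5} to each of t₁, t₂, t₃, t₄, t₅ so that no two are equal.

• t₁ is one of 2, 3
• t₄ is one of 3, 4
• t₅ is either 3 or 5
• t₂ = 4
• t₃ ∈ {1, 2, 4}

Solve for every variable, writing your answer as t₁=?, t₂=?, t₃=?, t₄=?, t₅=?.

t₂ must be 4 (only option left). Remove 4 from t₃, t₄.
t₄ must be 3 (only option left). Eliminate 3 elsewhere: t₁, t₅.
t₅'s domain is down to {5}, so t₅ = 5.
t₁ must be 2 (only option left). Eliminate 2 elsewhere: t₃.
That leaves t₃ = 1.

t₁=2, t₂=4, t₃=1, t₄=3, t₅=5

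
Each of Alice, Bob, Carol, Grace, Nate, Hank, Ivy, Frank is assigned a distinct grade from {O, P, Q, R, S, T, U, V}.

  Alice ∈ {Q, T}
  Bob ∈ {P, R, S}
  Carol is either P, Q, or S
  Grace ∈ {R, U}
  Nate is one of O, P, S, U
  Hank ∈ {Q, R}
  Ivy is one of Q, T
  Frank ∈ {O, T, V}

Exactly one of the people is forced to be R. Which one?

Hank

Among the 8 variables, V fits only Frank (and all 8 values in {O, P, Q, R, S, T, U, V} must be used), so Frank = V.
Among the 7 still-open variables, O fits only Nate (and all 7 values in {O, P, Q, R, S, T, U} must be used), so Nate = O.
The 6 still-open variables draw from only 6 values {P, Q, R, S, T, U}, so each is used; only Grace can be U, hence Grace = U.
Alice and Ivy between them cover only {Q, T} — a naked pair. Remove those values from Carol, Hank.
So R goes to Hank.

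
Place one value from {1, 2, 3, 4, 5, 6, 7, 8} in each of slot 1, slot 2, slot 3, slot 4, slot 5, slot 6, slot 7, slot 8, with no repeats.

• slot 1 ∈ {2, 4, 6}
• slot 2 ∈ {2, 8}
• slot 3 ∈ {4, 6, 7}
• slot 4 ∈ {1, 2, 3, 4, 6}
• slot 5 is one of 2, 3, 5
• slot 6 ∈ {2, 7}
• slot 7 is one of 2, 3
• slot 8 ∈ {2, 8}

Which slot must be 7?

slot 6

The 8 variables together cover exactly {1, 2, 3, 4, 5, 6, 7, 8} — 8 values for 8 variables — and 1 appears only in slot 4's list, so slot 4 = 1.
The 7 still-open variables together cover exactly {2, 3, 4, 5, 6, 7, 8} — 7 values for 7 variables — and 5 appears only in slot 5's list, so slot 5 = 5.
Among the 6 still-open variables, 3 fits only slot 7 (and all 6 values in {2, 3, 4, 6, 7, 8} must be used), so slot 7 = 3.
slot 2 and slot 8 share exactly the 2 values {2, 8}; by pigeonhole those values go to them, so strike 2, 8 from slot 1, slot 6.
So 7 goes to slot 6.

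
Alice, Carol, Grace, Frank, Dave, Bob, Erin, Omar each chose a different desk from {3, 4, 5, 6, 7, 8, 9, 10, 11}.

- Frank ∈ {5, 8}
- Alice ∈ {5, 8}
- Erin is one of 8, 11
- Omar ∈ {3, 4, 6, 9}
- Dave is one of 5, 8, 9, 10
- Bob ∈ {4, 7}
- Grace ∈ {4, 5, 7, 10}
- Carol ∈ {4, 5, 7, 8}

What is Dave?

9

Alice and Frank share exactly the 2 values {5, 8}; by pigeonhole those values go to them, so strike 5, 8 from Carol, Grace, Dave, Erin.
Erin's domain is down to {11}, so Erin = 11.
The 2 variables Carol and Bob are confined to {4, 7}, which locks those values in; drop them from Grace, Omar.
Grace has just one choice, so Grace = 10. Strike 10 from Dave.
So Dave = 9.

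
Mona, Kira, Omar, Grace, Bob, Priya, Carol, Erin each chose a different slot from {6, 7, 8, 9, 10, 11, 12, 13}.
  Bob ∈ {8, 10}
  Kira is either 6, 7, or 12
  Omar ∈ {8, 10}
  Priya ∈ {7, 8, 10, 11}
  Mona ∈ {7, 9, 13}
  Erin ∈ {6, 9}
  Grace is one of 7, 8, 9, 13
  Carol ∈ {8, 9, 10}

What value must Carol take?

9

The 8 variables together cover exactly {6, 7, 8, 9, 10, 11, 12, 13} — 8 values for 8 variables — and 11 appears only in Priya's list, so Priya = 11.
The 7 still-open variables draw from only 7 values {6, 7, 8, 9, 10, 12, 13}, so each is used; only Kira can be 12, hence Kira = 12.
The 6 still-open variables together cover exactly {6, 7, 8, 9, 10, 13} — 6 values for 6 variables — and 6 appears only in Erin's list, so Erin = 6.
Omar and Bob between them cover only {8, 10} — a naked pair. Remove those values from Grace, Carol.
So Carol = 9.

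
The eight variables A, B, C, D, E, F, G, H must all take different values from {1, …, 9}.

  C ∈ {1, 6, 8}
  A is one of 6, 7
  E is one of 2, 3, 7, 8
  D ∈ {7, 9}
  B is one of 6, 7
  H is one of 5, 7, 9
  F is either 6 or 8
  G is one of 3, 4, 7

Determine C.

The 2 variables A and B are confined to {6, 7}, which locks those values in; drop them from C, D, E, F, G, H.
D must be 9 (only option left). Strike 9 from H.
F's domain is down to {8}, so F = 8. Remove 8 from C, E.
So C = 1.

1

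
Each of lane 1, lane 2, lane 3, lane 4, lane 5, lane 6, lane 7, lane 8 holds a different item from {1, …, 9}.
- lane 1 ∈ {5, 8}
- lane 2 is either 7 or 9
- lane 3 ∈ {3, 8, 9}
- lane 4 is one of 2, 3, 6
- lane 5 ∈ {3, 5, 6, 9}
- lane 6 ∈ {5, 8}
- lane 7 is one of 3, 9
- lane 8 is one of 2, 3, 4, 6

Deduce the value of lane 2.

Among the 8 variables, 4 fits only lane 8 (and all 8 values in {2, 3, 4, 5, 6, 7, 8, 9} must be used), so lane 8 = 4.
The 7 still-open variables together cover exactly {2, 3, 5, 6, 7, 8, 9} — 7 values for 7 variables — and 2 appears only in lane 4's list, so lane 4 = 2.
The 6 still-open variables draw from only 6 values {3, 5, 6, 7, 8, 9}, so each is used; only lane 5 can be 6, hence lane 5 = 6.
The 5 still-open variables together cover exactly {3, 5, 7, 8, 9} — 5 values for 5 variables — and 7 appears only in lane 2's list, so lane 2 = 7.

7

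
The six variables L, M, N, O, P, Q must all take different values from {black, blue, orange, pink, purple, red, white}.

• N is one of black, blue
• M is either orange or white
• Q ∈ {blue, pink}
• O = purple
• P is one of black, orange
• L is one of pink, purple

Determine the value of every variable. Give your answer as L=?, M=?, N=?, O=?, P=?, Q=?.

L=pink, M=white, N=black, O=purple, P=orange, Q=blue

O has just one choice, so O = purple. So L can't be purple.
L must be pink (only option left). Strike pink from Q.
Q has just one choice, so Q = blue. So N can't be blue.
N has just one choice, so N = black. So P can't be black.
That leaves P = orange. So M can't be orange.
That leaves M = white.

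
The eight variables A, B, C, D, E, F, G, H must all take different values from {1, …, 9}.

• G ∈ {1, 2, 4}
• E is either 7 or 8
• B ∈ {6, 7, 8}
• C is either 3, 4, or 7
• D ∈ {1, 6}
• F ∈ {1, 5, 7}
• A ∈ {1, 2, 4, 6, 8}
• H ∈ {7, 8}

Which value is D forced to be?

1

The 8 variables together cover exactly {1, 2, 3, 4, 5, 6, 7, 8} — 8 values for 8 variables — and 3 appears only in C's list, so C = 3.
The 7 still-open variables together cover exactly {1, 2, 4, 5, 6, 7, 8} — 7 values for 7 variables — and 5 appears only in F's list, so F = 5.
E and H share exactly the 2 values {7, 8}; by pigeonhole those values go to them, so strike 7, 8 from A, B.
B has just one choice, so B = 6. So A, D can't be 6.
So D = 1.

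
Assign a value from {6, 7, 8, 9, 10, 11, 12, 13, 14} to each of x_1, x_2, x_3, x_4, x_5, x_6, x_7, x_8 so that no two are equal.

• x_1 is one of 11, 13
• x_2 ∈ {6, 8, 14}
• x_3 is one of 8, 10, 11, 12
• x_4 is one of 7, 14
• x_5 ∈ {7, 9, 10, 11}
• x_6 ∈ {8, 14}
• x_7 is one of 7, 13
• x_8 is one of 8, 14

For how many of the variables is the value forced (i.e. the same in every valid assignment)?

x_6 and x_8 between them cover only {8, 14} — a naked pair. Remove those values from x_2, x_3, x_4.
That leaves x_2 = 6.
That leaves x_4 = 7. Remove 7 from x_5, x_7.
x_7 must be 13 (only option left). Strike 13 from x_1.
x_1 must be 11 (only option left). Eliminate 11 elsewhere: x_3, x_5.
Determined: x_1=11, x_2=6, x_4=7, x_7=13. The other variables each still have more than one consistent value. That makes 4.

4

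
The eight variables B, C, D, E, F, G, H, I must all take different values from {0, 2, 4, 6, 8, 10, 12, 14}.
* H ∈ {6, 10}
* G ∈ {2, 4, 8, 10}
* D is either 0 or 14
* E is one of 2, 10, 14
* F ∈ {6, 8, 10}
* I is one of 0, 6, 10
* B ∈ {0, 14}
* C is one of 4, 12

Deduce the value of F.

The 8 variables draw from only 8 values {0, 2, 4, 6, 8, 10, 12, 14}, so each is used; only C can be 12, hence C = 12.
The 7 still-open variables draw from only 7 values {0, 2, 4, 6, 8, 10, 14}, so each is used; only G can be 4, hence G = 4.
Among the 6 still-open variables, 2 fits only E (and all 6 values in {0, 2, 6, 8, 10, 14} must be used), so E = 2.
The 5 still-open variables together cover exactly {0, 6, 8, 10, 14} — 5 values for 5 variables — and 8 appears only in F's list, so F = 8.

8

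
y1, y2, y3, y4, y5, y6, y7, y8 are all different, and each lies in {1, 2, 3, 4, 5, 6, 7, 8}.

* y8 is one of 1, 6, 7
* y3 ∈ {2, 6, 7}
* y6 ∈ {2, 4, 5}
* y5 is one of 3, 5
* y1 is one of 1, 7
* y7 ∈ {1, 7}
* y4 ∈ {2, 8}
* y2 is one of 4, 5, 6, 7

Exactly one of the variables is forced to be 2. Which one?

The 8 variables together cover exactly {1, 2, 3, 4, 5, 6, 7, 8} — 8 values for 8 variables — and 3 appears only in y5's list, so y5 = 3.
The 7 still-open variables draw from only 7 values {1, 2, 4, 5, 6, 7, 8}, so each is used; only y4 can be 8, hence y4 = 8.
y1 and y7 between them cover only {1, 7} — a naked pair. Remove those values from y2, y3, y8.
y8's domain is down to {6}, so y8 = 6. Remove 6 from y2, y3.

y3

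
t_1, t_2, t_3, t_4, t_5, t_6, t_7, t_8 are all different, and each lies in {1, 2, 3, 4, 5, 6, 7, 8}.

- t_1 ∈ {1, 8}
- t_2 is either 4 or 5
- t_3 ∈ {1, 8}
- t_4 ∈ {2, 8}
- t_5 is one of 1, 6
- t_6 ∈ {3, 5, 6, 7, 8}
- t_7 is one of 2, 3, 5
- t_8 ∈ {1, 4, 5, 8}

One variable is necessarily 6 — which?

The 8 variables draw from only 8 values {1, 2, 3, 4, 5, 6, 7, 8}, so each is used; only t_6 can be 7, hence t_6 = 7.
The 7 still-open variables draw from only 7 values {1, 2, 3, 4, 5, 6, 8}, so each is used; only t_7 can be 3, hence t_7 = 3.
The 6 still-open variables together cover exactly {1, 2, 4, 5, 6, 8} — 6 values for 6 variables — and 2 appears only in t_4's list, so t_4 = 2.
The 5 still-open variables draw from only 5 values {1, 4, 5, 6, 8}, so each is used; only t_5 can be 6, hence t_5 = 6.

t_5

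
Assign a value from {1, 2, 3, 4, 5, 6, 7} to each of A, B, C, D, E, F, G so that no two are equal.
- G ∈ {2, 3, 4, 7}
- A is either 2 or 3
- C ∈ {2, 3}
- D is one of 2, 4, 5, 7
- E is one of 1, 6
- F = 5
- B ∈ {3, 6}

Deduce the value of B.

F's domain is down to {5}, so F = 5. Remove 5 from D.
The 6 still-open variables together cover exactly {1, 2, 3, 4, 6, 7} — 6 values for 6 variables — and 1 appears only in E's list, so E = 1.
The 5 still-open variables draw from only 5 values {2, 3, 4, 6, 7}, so each is used; only B can be 6, hence B = 6.

6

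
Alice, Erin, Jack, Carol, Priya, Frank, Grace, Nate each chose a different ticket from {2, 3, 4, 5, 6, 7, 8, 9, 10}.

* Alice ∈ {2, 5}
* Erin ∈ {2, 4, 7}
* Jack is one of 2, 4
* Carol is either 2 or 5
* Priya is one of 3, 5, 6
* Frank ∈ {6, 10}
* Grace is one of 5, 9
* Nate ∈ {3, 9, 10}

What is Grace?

The 8 variables together cover exactly {2, 3, 4, 5, 6, 7, 9, 10} — 8 values for 8 variables — and 7 appears only in Erin's list, so Erin = 7.
The 7 still-open variables together cover exactly {2, 3, 4, 5, 6, 9, 10} — 7 values for 7 variables — and 4 appears only in Jack's list, so Jack = 4.
Alice and Carol share exactly the 2 values {2, 5}; by pigeonhole those values go to them, so strike 2, 5 from Priya, Grace.
So Grace = 9.

9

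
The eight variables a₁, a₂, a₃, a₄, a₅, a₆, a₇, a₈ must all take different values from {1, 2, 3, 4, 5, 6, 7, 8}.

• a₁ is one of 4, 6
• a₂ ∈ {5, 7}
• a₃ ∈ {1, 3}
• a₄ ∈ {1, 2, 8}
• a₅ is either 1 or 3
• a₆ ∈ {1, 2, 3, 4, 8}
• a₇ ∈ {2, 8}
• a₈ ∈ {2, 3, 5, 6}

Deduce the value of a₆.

The 8 variables draw from only 8 values {1, 2, 3, 4, 5, 6, 7, 8}, so each is used; only a₂ can be 7, hence a₂ = 7.
The 7 still-open variables draw from only 7 values {1, 2, 3, 4, 5, 6, 8}, so each is used; only a₈ can be 5, hence a₈ = 5.
Among the 6 still-open variables, 6 fits only a₁ (and all 6 values in {1, 2, 3, 4, 6, 8} must be used), so a₁ = 6.
The 5 still-open variables draw from only 5 values {1, 2, 3, 4, 8}, so each is used; only a₆ can be 4, hence a₆ = 4.

4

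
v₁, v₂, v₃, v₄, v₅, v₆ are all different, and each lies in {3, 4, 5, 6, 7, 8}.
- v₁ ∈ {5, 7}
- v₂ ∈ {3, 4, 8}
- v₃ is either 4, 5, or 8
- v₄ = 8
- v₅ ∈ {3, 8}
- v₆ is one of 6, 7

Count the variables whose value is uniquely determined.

6

v₄ must be 8 (only option left). Eliminate 8 elsewhere: v₂, v₃, v₅.
v₅'s domain is down to {3}, so v₅ = 3. Eliminate 3 elsewhere: v₂.
v₂ has just one choice, so v₂ = 4. So v₃ can't be 4.
v₃ must be 5 (only option left). Strike 5 from v₁.
That leaves v₁ = 7. Remove 7 from v₆.
v₆ must be 6 (only option left).
Every variable is fixed: v₁=7, v₂=4, v₃=5, v₄=8, v₅=3, v₆=6. That makes 6.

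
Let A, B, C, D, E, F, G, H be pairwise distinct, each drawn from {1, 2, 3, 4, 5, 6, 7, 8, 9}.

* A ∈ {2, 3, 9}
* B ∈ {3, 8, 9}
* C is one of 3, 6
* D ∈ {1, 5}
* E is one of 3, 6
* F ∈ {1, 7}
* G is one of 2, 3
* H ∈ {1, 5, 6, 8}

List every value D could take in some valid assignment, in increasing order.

The 8 variables together cover exactly {1, 2, 3, 5, 6, 7, 8, 9} — 8 values for 8 variables — and 7 appears only in F's list, so F = 7.
C and E between them cover only {3, 6} — a naked pair. Remove those values from A, B, G, H.
G's domain is down to {2}, so G = 2. Strike 2 from A.
A has just one choice, so A = 9. Strike 9 from B.
B must be 8 (only option left). So H can't be 8.
No further eliminations apply; D can still be any of 1, 5.

1, 5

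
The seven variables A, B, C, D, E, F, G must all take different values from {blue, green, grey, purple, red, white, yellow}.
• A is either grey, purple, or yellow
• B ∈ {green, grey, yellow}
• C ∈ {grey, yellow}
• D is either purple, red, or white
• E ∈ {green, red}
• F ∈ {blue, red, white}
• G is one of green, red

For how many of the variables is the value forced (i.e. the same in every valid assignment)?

3

The 7 variables together cover exactly {blue, green, grey, purple, red, white, yellow} — 7 values for 7 variables — and blue appears only in F's list, so F = blue.
The 6 still-open variables draw from only 6 values {green, grey, purple, red, white, yellow}, so each is used; only D can be white, hence D = white.
The 5 still-open variables together cover exactly {green, grey, purple, red, yellow} — 5 values for 5 variables — and purple appears only in A's list, so A = purple.
The 2 variables E and G are confined to {green, red}, which locks those values in; drop them from B.
Determined: A=purple, D=white, F=blue. The other variables each still have more than one consistent value. That makes 3.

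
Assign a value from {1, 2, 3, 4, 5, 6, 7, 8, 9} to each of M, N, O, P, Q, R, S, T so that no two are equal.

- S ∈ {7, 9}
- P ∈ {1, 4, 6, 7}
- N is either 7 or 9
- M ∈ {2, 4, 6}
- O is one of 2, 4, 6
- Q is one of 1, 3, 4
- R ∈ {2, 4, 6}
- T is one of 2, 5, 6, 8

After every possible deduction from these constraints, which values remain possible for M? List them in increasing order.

2, 4, 6

N and S between them cover only {7, 9} — a naked pair. Remove those values from P.
M, O, R share exactly the 3 values {2, 4, 6}; by pigeonhole those values go to them, so strike 2, 4, 6 from P, Q, T.
P has just one choice, so P = 1. Strike 1 from Q.
Q must be 3 (only option left).
No further eliminations apply; M can still be any of 2, 4, 6.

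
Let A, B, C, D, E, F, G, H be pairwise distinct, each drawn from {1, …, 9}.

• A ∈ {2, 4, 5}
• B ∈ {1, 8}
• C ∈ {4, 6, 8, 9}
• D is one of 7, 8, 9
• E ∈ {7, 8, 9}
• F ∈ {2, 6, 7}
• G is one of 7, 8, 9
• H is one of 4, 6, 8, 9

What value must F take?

The 8 variables draw from only 8 values {1, 2, 4, 5, 6, 7, 8, 9}, so each is used; only B can be 1, hence B = 1.
Among the 7 still-open variables, 5 fits only A (and all 7 values in {2, 4, 5, 6, 7, 8, 9} must be used), so A = 5.
The 6 still-open variables draw from only 6 values {2, 4, 6, 7, 8, 9}, so each is used; only F can be 2, hence F = 2.

2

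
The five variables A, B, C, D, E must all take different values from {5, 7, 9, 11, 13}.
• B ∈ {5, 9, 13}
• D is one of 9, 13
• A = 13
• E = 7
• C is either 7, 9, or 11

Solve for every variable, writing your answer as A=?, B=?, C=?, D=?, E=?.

A's domain is down to {13}, so A = 13. So B, D can't be 13.
D's domain is down to {9}, so D = 9. So B, C can't be 9.
E must be 7 (only option left). Remove 7 from C.
B has just one choice, so B = 5.
C must be 11 (only option left).

A=13, B=5, C=11, D=9, E=7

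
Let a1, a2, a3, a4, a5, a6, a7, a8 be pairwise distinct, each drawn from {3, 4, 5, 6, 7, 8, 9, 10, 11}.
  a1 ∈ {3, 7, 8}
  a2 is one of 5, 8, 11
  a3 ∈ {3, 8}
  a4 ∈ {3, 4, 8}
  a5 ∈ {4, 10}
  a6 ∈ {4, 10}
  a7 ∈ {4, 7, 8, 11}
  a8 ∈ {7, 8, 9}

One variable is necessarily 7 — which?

a1

The 8 variables together cover exactly {3, 4, 5, 7, 8, 9, 10, 11} — 8 values for 8 variables — and 5 appears only in a2's list, so a2 = 5.
The 7 still-open variables together cover exactly {3, 4, 7, 8, 9, 10, 11} — 7 values for 7 variables — and 9 appears only in a8's list, so a8 = 9.
The 6 still-open variables together cover exactly {3, 4, 7, 8, 10, 11} — 6 values for 6 variables — and 11 appears only in a7's list, so a7 = 11.
The 5 still-open variables draw from only 5 values {3, 4, 7, 8, 10}, so each is used; only a1 can be 7, hence a1 = 7.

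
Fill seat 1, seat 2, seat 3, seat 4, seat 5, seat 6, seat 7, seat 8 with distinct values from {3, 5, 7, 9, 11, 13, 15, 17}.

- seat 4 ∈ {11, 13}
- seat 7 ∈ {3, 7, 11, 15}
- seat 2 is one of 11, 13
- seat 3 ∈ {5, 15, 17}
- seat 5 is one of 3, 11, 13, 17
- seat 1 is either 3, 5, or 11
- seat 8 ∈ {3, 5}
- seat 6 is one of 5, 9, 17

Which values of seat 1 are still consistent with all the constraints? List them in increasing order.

Among the 8 variables, 7 fits only seat 7 (and all 8 values in {3, 5, 7, 9, 11, 13, 15, 17} must be used), so seat 7 = 7.
The 7 still-open variables together cover exactly {3, 5, 9, 11, 13, 15, 17} — 7 values for 7 variables — and 9 appears only in seat 6's list, so seat 6 = 9.
The 6 still-open variables together cover exactly {3, 5, 11, 13, 15, 17} — 6 values for 6 variables — and 15 appears only in seat 3's list, so seat 3 = 15.
The 5 still-open variables together cover exactly {3, 5, 11, 13, 17} — 5 values for 5 variables — and 17 appears only in seat 5's list, so seat 5 = 17.
The 2 variables seat 2 and seat 4 are confined to {11, 13}, which locks those values in; drop them from seat 1.
No further eliminations apply; seat 1 can still be any of 3, 5.

3, 5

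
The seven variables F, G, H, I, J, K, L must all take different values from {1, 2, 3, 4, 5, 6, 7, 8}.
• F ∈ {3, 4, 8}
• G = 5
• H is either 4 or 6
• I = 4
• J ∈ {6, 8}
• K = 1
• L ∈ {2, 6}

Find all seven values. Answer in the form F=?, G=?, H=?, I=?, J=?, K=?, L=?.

F=3, G=5, H=6, I=4, J=8, K=1, L=2

G's domain is down to {5}, so G = 5.
I's domain is down to {4}, so I = 4. Eliminate 4 elsewhere: F, H.
K must be 1 (only option left).
That leaves H = 6. Remove 6 from J, L.
J's domain is down to {8}, so J = 8. Strike 8 from F.
L has just one choice, so L = 2.
F must be 3 (only option left).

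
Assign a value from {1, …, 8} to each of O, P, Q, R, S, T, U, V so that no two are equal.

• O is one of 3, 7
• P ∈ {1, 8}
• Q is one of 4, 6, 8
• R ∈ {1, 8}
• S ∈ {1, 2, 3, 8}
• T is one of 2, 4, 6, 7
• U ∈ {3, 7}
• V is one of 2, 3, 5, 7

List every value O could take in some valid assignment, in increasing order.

3, 7

Among the 8 variables, 5 fits only V (and all 8 values in {1, 2, 3, 4, 5, 6, 7, 8} must be used), so V = 5.
O and U between them cover only {3, 7} — a naked pair. Remove those values from S, T.
The 2 variables P and R are confined to {1, 8}, which locks those values in; drop them from Q, S.
S's domain is down to {2}, so S = 2. Strike 2 from T.
No further eliminations apply; O can still be any of 3, 7.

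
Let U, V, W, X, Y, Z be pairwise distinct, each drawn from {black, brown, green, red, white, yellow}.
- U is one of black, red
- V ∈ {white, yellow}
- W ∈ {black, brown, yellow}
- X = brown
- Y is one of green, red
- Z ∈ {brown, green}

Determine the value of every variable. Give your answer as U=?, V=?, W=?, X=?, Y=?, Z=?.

X has just one choice, so X = brown. Strike brown from W, Z.
Z's domain is down to {green}, so Z = green. Eliminate green elsewhere: Y.
Y's domain is down to {red}, so Y = red. So U can't be red.
U has just one choice, so U = black. Strike black from W.
W's domain is down to {yellow}, so W = yellow. So V can't be yellow.
That leaves V = white.

U=black, V=white, W=yellow, X=brown, Y=red, Z=green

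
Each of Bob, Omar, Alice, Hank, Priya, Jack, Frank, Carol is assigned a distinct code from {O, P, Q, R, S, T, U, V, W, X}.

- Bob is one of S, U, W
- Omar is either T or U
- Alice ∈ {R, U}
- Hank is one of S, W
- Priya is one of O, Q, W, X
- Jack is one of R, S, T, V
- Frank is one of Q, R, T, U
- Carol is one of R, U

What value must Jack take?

The 2 variables Alice and Carol are confined to {R, U}, which locks those values in; drop them from Bob, Omar, Jack, Frank.
Omar's domain is down to {T}, so Omar = T. So Jack, Frank can't be T.
That leaves Frank = Q. Eliminate Q elsewhere: Priya.
Bob and Hank share exactly the 2 values {S, W}; by pigeonhole those values go to them, so strike S, W from Priya, Jack.
So Jack = V.

V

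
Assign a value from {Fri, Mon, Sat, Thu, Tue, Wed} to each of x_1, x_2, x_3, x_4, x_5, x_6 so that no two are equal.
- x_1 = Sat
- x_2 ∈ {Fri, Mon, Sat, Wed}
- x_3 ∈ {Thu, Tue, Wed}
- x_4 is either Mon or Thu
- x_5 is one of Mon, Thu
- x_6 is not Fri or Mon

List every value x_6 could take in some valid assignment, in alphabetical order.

x_1 must be Sat (only option left). Eliminate Sat elsewhere: x_2, x_6.
Among the 5 still-open variables, Fri fits only x_2 (and all 5 values in {Fri, Mon, Thu, Tue, Wed} must be used), so x_2 = Fri.
x_4 and x_5 share exactly the 2 values {Mon, Thu}; by pigeonhole those values go to them, so strike Mon, Thu from x_3, x_6.
No further eliminations apply; x_6 can still be any of Tue, Wed.

Tue, Wed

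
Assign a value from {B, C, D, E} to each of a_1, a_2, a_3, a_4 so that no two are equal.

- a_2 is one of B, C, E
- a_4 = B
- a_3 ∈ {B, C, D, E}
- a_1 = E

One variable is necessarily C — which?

a_1 has just one choice, so a_1 = E. Strike E from a_2, a_3.
a_4 has just one choice, so a_4 = B. Remove B from a_2, a_3.
So C goes to a_2.

a_2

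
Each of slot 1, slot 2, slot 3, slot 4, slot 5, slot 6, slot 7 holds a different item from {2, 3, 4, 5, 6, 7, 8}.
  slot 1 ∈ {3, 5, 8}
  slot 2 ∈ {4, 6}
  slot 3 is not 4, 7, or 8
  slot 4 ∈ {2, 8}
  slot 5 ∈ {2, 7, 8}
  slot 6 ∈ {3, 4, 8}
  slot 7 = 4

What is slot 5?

slot 7 must be 4 (only option left). Eliminate 4 elsewhere: slot 2, slot 6.
slot 2 has just one choice, so slot 2 = 6. Strike 6 from slot 3.
Among the 5 still-open variables, 7 fits only slot 5 (and all 5 values in {2, 3, 5, 7, 8} must be used), so slot 5 = 7.

7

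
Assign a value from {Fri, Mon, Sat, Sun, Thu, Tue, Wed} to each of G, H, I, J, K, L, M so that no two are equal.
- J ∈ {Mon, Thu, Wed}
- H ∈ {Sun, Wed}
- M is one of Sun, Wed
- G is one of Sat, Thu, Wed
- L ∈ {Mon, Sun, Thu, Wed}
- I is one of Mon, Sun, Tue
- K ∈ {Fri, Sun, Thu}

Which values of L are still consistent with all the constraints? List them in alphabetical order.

Mon, Thu

The 7 variables draw from only 7 values {Fri, Mon, Sat, Sun, Thu, Tue, Wed}, so each is used; only K can be Fri, hence K = Fri.
The 6 still-open variables together cover exactly {Mon, Sat, Sun, Thu, Tue, Wed} — 6 values for 6 variables — and Sat appears only in G's list, so G = Sat.
Among the 5 still-open variables, Tue fits only I (and all 5 values in {Mon, Sun, Thu, Tue, Wed} must be used), so I = Tue.
H and M share exactly the 2 values {Sun, Wed}; by pigeonhole those values go to them, so strike Sun, Wed from J, L.
No further eliminations apply; L can still be any of Mon, Thu.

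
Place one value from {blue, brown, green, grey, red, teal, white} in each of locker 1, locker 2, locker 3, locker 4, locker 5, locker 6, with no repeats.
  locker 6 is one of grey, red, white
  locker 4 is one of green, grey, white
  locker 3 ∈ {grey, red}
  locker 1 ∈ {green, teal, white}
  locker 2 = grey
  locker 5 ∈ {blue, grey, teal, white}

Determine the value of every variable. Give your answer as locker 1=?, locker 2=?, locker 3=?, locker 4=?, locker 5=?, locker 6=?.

locker 1=teal, locker 2=grey, locker 3=red, locker 4=green, locker 5=blue, locker 6=white

locker 2's domain is down to {grey}, so locker 2 = grey. Eliminate grey elsewhere: locker 3, locker 4, locker 5, locker 6.
That leaves locker 3 = red. Eliminate red elsewhere: locker 6.
locker 6 must be white (only option left). Strike white from locker 1, locker 4, locker 5.
locker 4 must be green (only option left). So locker 1 can't be green.
That leaves locker 1 = teal. Remove teal from locker 5.
locker 5 has just one choice, so locker 5 = blue.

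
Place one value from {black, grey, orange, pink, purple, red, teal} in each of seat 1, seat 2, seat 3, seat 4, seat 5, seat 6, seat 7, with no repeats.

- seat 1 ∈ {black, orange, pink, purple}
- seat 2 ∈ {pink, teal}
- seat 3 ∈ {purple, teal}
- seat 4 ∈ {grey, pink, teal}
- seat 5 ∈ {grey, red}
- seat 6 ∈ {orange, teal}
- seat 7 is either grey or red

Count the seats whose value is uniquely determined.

3

Among the 7 variables, black fits only seat 1 (and all 7 values in {black, grey, orange, pink, purple, red, teal} must be used), so seat 1 = black.
The 6 still-open variables together cover exactly {grey, orange, pink, purple, red, teal} — 6 values for 6 variables — and orange appears only in seat 6's list, so seat 6 = orange.
The 5 still-open variables together cover exactly {grey, pink, purple, red, teal} — 5 values for 5 variables — and purple appears only in seat 3's list, so seat 3 = purple.
seat 5 and seat 7 share exactly the 2 values {grey, red}; by pigeonhole those values go to them, so strike grey, red from seat 4.
Determined: seat 1=black, seat 3=purple, seat 6=orange. The other seats each still have more than one consistent value. That makes 3.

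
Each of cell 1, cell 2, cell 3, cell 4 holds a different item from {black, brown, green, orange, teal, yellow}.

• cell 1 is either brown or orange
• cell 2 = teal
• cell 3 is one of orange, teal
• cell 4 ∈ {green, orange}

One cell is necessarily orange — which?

cell 2 has just one choice, so cell 2 = teal. Remove teal from cell 3.
So orange goes to cell 3.

cell 3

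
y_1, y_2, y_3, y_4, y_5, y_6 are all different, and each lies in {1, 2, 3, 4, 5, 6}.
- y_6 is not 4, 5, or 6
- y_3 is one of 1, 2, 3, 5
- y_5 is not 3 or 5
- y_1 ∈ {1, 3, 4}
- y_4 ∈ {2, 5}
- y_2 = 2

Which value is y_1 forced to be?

4

y_2's domain is down to {2}, so y_2 = 2. Remove 2 from y_3, y_4, y_5, y_6.
y_4 must be 5 (only option left). Strike 5 from y_3.
The 4 still-open variables draw from only 4 values {1, 3, 4, 6}, so each is used; only y_5 can be 6, hence y_5 = 6.
The 3 still-open variables draw from only 3 values {1, 3, 4}, so each is used; only y_1 can be 4, hence y_1 = 4.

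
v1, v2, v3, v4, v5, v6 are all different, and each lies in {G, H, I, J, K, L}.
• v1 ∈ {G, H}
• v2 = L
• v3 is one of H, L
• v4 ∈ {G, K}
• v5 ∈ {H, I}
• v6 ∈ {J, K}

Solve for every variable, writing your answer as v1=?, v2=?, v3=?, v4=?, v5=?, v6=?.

v2 must be L (only option left). Eliminate L elsewhere: v3.
v3 has just one choice, so v3 = H. Strike H from v1, v5.
v5's domain is down to {I}, so v5 = I.
v1 must be G (only option left). Remove G from v4.
That leaves v4 = K. Strike K from v6.
v6's domain is down to {J}, so v6 = J.

v1=G, v2=L, v3=H, v4=K, v5=I, v6=J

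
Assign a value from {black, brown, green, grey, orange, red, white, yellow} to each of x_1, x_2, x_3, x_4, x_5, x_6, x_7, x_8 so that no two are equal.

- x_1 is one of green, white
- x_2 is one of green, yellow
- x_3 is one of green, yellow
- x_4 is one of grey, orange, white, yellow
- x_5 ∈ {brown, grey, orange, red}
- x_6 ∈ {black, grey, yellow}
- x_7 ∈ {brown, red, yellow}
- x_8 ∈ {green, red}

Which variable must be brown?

x_7

The 8 variables together cover exactly {black, brown, green, grey, orange, red, white, yellow} — 8 values for 8 variables — and black appears only in x_6's list, so x_6 = black.
x_2 and x_3 between them cover only {green, yellow} — a naked pair. Remove those values from x_1, x_4, x_7, x_8.
x_1's domain is down to {white}, so x_1 = white. So x_4 can't be white.
x_8 has just one choice, so x_8 = red. Remove red from x_5, x_7.
So brown goes to x_7.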